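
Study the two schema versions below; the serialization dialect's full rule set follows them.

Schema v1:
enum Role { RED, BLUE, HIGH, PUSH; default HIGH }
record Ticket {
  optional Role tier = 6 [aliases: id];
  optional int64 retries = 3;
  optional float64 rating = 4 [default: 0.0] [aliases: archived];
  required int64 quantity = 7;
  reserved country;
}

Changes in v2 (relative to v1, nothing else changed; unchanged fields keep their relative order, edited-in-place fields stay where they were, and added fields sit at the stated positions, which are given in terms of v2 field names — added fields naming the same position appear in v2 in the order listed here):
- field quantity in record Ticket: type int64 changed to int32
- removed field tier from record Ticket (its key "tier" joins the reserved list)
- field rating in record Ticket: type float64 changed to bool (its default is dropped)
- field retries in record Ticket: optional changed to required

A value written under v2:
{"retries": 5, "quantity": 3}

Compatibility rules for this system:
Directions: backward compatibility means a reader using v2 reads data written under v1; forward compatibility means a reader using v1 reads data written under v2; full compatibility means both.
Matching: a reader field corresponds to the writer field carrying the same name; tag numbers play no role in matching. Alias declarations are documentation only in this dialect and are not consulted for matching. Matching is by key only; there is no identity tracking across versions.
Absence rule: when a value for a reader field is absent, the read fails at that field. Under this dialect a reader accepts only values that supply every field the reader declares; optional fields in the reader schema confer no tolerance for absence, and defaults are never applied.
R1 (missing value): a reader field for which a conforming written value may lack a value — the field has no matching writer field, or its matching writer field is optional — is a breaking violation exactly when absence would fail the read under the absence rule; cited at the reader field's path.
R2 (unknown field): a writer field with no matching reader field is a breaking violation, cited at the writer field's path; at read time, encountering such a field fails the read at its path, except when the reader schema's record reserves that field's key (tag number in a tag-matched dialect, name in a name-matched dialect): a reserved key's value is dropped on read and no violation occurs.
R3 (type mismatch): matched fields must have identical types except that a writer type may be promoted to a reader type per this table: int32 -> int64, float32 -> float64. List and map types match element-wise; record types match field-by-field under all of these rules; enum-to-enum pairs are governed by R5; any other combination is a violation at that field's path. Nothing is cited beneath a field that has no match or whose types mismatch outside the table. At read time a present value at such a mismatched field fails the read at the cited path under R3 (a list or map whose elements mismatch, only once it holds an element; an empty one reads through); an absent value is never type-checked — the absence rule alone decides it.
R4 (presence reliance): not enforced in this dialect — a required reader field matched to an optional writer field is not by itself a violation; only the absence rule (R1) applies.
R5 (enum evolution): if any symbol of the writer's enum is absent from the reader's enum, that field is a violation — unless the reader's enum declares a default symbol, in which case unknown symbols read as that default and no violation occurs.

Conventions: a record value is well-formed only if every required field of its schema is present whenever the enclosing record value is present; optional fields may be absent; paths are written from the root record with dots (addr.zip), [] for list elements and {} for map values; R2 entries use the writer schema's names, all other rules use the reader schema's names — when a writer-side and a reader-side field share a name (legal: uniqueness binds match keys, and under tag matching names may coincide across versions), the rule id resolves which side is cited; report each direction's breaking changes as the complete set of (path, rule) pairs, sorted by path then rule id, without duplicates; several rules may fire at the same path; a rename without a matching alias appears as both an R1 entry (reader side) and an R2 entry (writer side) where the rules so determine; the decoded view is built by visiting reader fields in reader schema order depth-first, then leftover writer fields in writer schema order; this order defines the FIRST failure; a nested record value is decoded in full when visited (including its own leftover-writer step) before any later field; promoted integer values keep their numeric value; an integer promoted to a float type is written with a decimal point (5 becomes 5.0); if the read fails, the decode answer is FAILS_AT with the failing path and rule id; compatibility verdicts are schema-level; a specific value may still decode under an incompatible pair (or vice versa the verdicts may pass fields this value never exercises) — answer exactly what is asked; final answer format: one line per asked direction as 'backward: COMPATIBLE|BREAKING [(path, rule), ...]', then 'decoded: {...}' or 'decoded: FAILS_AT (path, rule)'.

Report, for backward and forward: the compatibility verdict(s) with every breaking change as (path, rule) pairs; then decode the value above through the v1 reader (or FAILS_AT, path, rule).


the writer's type comes first in each Ticket pair
backward on Ticket — v2 reading data written by v1:
  retries <- retries (int64 -> int64, writer optional)
  rating <- rating (float64 -> bool, writer optional)
  quantity <- quantity (int64 -> int32, writer required)
  writer field tier has no reader counterpart
  violation R3 at quantity
  violation R1 at rating
  violation R3 at rating
  violation R1 at retries
  => backward: BREAKING (4)
forward on Ticket — v1 reading data written by v2:
  no writer field matches reader tier
  retries <- retries (int64 -> int64, writer required)
  rating <- rating (bool -> float64, writer optional)
  quantity <- quantity (int32 -> int64, writer required)
  violation R1 at rating
  violation R3 at rating
  violation R1 at tier
  => forward: BREAKING (3)
migrating the Ticket value to v1:
  read fails at tier under R1 (no fill)
  => FAILS_AT (tier, R1)

backward: BREAKING [(quantity, R3), (rating, R1), (rating, R3), (retries, R1)]; forward: BREAKING [(rating, R1), (rating, R3), (tier, R1)]; decoded: FAILS_AT (tier, R1)


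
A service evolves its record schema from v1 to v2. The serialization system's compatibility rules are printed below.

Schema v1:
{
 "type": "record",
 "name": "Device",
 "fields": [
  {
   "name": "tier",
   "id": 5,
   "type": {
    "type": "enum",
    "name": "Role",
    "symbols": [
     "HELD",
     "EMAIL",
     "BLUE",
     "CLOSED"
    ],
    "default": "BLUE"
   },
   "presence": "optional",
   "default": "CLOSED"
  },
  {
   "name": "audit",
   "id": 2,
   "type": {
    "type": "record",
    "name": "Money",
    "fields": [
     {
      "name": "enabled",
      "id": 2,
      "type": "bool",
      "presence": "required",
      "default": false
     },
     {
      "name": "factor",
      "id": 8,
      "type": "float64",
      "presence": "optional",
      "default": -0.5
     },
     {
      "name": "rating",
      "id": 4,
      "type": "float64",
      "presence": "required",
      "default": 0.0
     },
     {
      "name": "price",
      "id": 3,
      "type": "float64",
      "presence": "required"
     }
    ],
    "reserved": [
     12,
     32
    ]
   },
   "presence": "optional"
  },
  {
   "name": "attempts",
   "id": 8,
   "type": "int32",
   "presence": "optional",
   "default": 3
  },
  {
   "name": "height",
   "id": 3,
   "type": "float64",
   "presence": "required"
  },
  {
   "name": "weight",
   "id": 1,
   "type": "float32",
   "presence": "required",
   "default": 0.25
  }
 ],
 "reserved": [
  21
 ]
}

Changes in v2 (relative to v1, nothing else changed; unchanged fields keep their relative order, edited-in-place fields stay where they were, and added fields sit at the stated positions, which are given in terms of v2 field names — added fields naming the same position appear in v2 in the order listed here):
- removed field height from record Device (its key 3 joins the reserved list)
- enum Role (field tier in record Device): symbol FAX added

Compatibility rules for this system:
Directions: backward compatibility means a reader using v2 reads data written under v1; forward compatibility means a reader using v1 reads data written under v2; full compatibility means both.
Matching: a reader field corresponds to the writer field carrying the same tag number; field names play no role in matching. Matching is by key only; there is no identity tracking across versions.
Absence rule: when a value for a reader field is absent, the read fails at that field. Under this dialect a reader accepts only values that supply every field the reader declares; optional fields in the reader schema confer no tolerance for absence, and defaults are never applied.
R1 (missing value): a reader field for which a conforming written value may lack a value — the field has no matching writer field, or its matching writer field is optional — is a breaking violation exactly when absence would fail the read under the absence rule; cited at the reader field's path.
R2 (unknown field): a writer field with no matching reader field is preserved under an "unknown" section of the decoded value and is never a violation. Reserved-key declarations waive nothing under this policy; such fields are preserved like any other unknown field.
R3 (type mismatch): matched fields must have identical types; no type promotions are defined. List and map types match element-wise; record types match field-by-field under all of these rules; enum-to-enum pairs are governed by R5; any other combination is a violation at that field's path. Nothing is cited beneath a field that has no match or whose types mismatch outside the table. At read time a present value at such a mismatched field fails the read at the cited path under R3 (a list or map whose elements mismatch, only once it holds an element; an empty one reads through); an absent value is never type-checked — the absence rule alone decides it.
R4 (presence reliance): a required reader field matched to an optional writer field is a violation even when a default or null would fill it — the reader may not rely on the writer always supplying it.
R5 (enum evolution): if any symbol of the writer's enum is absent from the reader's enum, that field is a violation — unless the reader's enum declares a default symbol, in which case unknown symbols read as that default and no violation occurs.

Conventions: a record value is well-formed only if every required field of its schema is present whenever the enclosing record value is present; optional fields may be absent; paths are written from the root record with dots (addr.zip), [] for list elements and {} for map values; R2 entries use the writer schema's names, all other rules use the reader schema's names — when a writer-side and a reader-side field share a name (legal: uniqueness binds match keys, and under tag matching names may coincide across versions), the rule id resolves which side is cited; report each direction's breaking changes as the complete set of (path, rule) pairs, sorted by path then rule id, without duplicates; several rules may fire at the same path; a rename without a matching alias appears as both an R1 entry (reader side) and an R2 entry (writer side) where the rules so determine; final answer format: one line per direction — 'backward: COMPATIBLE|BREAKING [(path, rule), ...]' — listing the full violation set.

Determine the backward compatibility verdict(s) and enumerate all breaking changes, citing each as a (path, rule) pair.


arrows below run writer -> reader for Device
checking backward for Device: reader v2 against writer v1:
  tier: Role -> Role, writer optional; from tier
  audit: Money -> Money, writer optional; from audit
  attempts: int32 -> int32, writer optional; from attempts
  weight: float32 -> float32, writer required; from weight
  leftover writer field: height
  audit.enabled: bool -> bool, writer required; from audit.enabled
  audit.factor: float64 -> float64, writer optional; from audit.factor
  audit.rating: float64 -> float64, writer required; from audit.rating
  audit.price: float64 -> float64, writer required; from audit.price
  rule R1 violated at attempts
  rule R1 violated at audit
  rule R1 violated at audit.factor
  rule R1 violated at tier
  => 4 violation(s): backward is BREAKING for Device
checking off the Device differences that do not matter here:
  removed field height from record Device (its key 3 joins the reserved list) -> matters only for Device's forward compatibility — outside the asked direction
  enum Role (field tier in record Device): symbol FAX added -> triggers nothing under Device's printed rules — same verdict

backward: BREAKING [(attempts, R1), (audit, R1), (audit.factor, R1), (tier, R1)]


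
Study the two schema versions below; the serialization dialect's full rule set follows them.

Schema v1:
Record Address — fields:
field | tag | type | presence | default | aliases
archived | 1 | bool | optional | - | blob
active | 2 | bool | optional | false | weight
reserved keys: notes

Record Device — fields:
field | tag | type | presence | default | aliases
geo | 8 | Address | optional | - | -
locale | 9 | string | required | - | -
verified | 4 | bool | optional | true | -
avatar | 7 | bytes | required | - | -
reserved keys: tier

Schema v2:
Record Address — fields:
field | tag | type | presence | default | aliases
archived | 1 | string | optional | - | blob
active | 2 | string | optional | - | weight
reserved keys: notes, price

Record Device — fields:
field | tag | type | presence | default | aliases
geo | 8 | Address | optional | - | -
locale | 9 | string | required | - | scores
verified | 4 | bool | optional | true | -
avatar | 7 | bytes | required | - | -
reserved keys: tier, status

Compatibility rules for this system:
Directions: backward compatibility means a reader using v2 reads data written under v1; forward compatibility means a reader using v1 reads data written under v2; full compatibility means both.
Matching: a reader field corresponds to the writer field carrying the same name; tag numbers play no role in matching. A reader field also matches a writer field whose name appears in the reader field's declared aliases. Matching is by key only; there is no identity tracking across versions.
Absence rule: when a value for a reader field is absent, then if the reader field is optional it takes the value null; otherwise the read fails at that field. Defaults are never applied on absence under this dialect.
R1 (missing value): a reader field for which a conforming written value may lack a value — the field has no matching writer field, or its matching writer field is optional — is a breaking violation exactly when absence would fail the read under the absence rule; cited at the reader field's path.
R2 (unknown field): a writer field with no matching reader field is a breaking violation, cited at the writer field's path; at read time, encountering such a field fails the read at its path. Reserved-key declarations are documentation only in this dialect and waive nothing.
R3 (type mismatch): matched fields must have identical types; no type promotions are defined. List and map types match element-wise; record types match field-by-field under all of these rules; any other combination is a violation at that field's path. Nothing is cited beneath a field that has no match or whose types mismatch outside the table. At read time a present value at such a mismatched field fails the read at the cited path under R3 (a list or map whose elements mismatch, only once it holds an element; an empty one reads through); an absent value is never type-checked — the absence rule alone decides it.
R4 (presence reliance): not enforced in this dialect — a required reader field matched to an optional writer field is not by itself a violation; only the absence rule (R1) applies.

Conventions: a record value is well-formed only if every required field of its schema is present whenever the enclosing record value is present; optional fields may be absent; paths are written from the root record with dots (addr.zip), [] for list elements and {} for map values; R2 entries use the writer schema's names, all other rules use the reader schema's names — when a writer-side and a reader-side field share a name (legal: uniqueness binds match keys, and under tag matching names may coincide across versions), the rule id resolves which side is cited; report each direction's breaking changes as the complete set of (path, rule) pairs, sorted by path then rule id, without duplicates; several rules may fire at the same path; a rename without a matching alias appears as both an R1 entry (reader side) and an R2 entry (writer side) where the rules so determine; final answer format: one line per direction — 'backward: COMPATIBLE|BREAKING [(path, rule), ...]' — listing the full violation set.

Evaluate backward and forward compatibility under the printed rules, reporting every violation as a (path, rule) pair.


each type pair in Device: writer, then reader
checking backward for Device: reader v2 against writer v1:
  geo: Address -> Address, writer optional; from geo
  locale: string -> string, writer required; from locale
  verified: bool -> bool, writer optional; from verified
  avatar: bytes -> bytes, writer required; from avatar
  geo.archived: bool -> string, writer optional; from geo.archived
  geo.active: bool -> string, writer optional; from geo.active
  rule R3 violated at geo.active
  rule R3 violated at geo.archived
  => 2 violation(s): backward is BREAKING for Device
checking forward for Device: reader v1 against writer v2:
  geo: Address -> Address, writer optional; from geo
  locale: string -> string, writer required; from locale
  verified: bool -> bool, writer optional; from verified
  avatar: bytes -> bytes, writer required; from avatar
  geo.archived: string -> bool, writer optional; from geo.archived
  geo.active: string -> bool, writer optional; from geo.active
  rule R3 violated at geo.active
  rule R3 violated at geo.archived
  => 2 violation(s): forward is BREAKING for Device

backward: BREAKING [(geo.active, R3), (geo.archived, R3)]; forward: BREAKING [(geo.active, R3), (geo.archived, R3)]


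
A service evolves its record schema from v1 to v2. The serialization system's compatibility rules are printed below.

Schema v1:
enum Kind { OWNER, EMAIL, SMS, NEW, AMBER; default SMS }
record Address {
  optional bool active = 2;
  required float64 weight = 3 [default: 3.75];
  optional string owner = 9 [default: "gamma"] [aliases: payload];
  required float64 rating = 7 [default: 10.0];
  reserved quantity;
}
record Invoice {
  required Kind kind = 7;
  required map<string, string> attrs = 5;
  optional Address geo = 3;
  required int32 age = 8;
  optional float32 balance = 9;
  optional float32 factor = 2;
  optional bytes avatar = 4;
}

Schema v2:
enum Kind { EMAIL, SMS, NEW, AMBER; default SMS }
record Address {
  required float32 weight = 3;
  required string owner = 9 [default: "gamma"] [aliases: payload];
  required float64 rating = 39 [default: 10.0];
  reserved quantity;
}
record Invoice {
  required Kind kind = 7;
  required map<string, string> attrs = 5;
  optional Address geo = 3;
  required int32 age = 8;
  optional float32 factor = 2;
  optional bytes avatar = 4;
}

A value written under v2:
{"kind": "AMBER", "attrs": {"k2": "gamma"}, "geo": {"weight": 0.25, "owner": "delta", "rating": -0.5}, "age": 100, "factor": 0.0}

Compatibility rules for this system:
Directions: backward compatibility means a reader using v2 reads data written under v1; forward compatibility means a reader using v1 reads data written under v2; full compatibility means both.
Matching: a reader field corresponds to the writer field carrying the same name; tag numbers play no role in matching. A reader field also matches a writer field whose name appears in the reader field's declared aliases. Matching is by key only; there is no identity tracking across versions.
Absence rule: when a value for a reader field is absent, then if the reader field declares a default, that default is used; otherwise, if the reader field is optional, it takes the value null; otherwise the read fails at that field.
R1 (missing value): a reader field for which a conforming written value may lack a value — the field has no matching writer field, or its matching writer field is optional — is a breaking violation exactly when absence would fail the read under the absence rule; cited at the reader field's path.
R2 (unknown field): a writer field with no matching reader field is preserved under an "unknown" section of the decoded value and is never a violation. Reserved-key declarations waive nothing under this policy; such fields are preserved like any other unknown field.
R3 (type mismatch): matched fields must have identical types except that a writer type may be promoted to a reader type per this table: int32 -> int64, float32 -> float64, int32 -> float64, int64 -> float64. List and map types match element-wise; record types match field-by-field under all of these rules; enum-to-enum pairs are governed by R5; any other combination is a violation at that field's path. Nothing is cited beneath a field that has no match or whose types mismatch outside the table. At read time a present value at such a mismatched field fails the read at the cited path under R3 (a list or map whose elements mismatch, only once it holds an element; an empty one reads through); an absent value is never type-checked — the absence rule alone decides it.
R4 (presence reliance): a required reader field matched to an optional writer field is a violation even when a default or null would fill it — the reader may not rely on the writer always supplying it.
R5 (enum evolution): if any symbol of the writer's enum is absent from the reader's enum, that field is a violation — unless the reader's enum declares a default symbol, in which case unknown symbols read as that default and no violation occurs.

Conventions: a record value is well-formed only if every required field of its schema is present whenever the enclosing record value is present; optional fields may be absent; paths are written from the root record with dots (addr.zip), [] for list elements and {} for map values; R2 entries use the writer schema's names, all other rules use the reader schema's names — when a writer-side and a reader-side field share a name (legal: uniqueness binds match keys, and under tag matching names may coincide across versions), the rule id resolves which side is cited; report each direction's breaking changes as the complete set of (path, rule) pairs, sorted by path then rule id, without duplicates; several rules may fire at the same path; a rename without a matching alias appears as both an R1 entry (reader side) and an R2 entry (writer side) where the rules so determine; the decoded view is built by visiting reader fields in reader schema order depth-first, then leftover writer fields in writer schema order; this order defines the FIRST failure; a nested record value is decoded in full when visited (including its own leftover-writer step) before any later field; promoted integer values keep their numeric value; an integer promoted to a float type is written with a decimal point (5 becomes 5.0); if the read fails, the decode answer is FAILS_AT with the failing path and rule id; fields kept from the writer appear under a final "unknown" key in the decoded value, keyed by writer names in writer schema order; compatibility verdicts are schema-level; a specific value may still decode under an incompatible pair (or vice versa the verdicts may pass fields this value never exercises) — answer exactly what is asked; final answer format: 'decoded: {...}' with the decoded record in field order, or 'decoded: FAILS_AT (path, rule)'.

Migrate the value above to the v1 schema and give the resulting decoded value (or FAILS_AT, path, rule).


decoded: {"kind": "AMBER", "attrs": {"k2": "gamma"}, "geo": {"active": null, "weight": 0.25, "owner": "delta", "rating": -0.5}, "age": 100, "balance": null, "factor": 0.0, "avatar": null}

arrows below run writer -> reader for Invoice
decode walk for Invoice under reader schema v1:
  kind := "AMBER"
  attrs := {"k2": "gamma"}
  geo.active := null (missing; optional => null)
  geo.weight := 0.25 (float32 -> float64)
  geo.owner := "delta"
  geo.rating := -0.5
  age := 100
  balance := null (missing; optional => null)
  factor := 0.0
  avatar := null (missing; optional => null)
  => decoded: {"kind": "AMBER", "attrs": {"k2": "gamma"}, "geo": {"active": null, "weight": 0.25, "owner": "delta", "rating": -0.5}, "age": 100, "balance": null, "factor": 0.0, "avatar": null}
ruling out the remaining Invoice differences:
  field owner in record Address: optional changed to required -> affects the rule determinations only; this particular Invoice value decodes identically
  removed field balance from record Invoice -> inert under this dialect — no rule fires on Invoice and the result does not move
  field rating in record Address: tag 7 changed to 39 -> inert under this dialect — no rule fires on Invoice and the result does not move
  removed field active from record Address -> inert under this dialect — no rule fires on Invoice and the result does not move
  field weight in record Address: type float64 changed to float32 (its default is dropped) -> affects the rule determinations only; this particular Invoice value decodes identically
  enum Kind (field kind in record Invoice): symbol OWNER removed -> inert under this dialect — no rule fires on Invoice and the result does not move


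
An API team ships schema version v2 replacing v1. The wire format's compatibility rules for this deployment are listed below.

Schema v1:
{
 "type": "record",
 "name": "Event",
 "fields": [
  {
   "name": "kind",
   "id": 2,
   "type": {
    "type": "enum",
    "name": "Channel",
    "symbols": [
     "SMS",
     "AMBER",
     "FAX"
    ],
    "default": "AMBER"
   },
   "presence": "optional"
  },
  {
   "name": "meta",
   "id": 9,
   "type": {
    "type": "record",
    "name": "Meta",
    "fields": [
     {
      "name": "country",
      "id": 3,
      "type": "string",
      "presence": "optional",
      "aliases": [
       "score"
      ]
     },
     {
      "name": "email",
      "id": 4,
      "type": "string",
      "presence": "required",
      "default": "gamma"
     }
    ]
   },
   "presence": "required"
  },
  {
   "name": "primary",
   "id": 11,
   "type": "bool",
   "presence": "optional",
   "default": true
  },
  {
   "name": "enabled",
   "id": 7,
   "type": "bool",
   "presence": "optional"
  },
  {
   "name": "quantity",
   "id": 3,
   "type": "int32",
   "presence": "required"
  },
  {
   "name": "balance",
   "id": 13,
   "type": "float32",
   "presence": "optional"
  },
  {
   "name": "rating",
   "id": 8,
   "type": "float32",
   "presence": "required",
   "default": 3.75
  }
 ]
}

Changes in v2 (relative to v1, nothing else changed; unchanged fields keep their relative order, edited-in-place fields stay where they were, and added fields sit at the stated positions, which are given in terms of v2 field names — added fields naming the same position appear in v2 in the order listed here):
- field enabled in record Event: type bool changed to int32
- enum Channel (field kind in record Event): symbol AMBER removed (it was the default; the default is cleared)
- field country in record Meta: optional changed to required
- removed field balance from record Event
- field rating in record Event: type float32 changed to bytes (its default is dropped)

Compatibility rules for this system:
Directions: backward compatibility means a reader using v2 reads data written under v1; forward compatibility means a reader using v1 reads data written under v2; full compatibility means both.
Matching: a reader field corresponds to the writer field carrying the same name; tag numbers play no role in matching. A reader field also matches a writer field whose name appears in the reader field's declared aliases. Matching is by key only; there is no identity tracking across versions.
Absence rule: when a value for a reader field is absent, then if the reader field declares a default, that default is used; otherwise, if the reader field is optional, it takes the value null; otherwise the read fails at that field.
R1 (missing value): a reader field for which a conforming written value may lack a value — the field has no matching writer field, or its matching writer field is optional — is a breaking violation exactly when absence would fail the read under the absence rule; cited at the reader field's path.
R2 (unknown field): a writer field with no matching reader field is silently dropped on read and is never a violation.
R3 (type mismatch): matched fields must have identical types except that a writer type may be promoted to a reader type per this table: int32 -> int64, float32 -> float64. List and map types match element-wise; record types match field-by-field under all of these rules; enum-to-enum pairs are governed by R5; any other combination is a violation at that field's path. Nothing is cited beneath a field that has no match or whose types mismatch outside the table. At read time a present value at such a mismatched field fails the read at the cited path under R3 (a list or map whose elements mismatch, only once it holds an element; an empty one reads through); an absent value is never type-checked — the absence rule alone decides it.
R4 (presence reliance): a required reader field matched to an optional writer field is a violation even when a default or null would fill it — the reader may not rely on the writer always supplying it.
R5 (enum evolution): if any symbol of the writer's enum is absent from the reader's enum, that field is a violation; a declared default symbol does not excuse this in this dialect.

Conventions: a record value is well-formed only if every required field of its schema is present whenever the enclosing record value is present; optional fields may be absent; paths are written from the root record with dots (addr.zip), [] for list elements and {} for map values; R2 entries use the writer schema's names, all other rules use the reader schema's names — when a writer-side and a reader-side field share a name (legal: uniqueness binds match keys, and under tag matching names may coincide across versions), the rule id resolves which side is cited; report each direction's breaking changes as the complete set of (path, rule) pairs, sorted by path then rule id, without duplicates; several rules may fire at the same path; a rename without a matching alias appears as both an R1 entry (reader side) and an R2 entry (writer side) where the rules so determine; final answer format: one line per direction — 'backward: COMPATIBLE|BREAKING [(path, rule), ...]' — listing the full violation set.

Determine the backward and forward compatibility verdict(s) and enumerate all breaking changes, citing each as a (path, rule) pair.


in Event below, arrows point writer -> reader
backward analysis of Event with v2 as reader and v1 as writer:
  kind: Channel -> Channel, writer optional; from kind
  meta: Meta -> Meta, writer required; from meta
  primary: bool -> bool, writer optional; from primary
  enabled: bool -> int32, writer optional; from enabled
  quantity: int32 -> int32, writer required; from quantity
  rating: float32 -> bytes, writer required; from rating
  writer balance: unknown to reader
  meta.country: string -> string, writer optional; from meta.country
  meta.email: string -> string, writer required; from meta.email
  violation R3 at enabled
  violation R5 at kind
  violation R1 at meta.country
  violation R4 at meta.country
  violation R3 at rating
  backward on Event therefore BREAKING (5)
forward analysis of Event with v1 as reader and v2 as writer:
  kind: Channel -> Channel, writer optional; from kind
  meta: Meta -> Meta, writer required; from meta
  primary: bool -> bool, writer optional; from primary
  enabled: int32 -> bool, writer optional; from enabled
  quantity: int32 -> int32, writer required; from quantity
  balance: no writer match
  rating: bytes -> float32, writer required; from rating
  meta.country: string -> string, writer required; from meta.country
  meta.email: string -> string, writer required; from meta.email
  violation R3 at enabled
  violation R3 at rating
  forward on Event therefore BREAKING (2)

backward: BREAKING [(enabled, R3), (kind, R5), (meta.country, R1), (meta.country, R4), (rating, R3)]; forward: BREAKING [(enabled, R3), (rating, R3)]


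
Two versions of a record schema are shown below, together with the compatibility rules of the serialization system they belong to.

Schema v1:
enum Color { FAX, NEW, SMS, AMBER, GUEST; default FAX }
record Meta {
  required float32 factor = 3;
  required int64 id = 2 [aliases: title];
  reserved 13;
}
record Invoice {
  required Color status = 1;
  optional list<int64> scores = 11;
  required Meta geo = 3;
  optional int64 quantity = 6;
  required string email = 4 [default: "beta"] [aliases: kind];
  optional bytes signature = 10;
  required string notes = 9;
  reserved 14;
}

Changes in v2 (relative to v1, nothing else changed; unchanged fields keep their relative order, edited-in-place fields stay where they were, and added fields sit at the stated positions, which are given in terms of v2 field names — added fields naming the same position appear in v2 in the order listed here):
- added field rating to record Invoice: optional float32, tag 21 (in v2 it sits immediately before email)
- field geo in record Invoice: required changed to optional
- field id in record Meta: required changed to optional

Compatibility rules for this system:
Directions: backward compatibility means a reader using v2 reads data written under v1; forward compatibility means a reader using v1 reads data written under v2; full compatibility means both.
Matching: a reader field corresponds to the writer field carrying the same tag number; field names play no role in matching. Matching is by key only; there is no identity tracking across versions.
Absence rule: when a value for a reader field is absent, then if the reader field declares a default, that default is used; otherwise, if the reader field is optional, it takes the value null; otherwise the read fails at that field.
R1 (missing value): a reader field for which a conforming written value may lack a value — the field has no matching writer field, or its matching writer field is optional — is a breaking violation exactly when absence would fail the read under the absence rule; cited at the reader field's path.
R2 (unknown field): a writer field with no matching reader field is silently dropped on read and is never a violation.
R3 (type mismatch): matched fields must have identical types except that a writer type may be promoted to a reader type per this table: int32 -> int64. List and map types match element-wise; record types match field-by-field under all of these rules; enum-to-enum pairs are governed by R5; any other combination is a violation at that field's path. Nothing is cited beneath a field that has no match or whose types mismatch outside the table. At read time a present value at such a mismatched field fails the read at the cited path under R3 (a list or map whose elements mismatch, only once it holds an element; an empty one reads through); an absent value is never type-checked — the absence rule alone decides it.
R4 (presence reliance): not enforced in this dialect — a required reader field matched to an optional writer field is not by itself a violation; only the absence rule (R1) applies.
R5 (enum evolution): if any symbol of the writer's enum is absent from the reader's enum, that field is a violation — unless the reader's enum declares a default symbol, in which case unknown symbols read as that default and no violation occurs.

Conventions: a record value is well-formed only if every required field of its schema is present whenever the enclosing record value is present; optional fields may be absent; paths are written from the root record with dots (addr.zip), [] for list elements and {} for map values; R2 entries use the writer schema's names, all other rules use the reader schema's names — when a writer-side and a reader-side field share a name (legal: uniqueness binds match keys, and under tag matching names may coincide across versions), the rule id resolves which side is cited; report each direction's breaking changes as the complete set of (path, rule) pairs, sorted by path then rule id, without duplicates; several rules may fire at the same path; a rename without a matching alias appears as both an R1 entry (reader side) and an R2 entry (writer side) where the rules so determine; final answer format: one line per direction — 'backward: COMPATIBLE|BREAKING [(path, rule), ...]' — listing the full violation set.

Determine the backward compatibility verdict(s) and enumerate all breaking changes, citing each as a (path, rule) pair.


each type pair in Invoice: writer, then reader
backward pass over Invoice, reader schema v2, writer schema v1:
  Color -> Color, writer required: status aligns to status
  list<int64> -> list<int64>, writer optional: scores aligns to scores
  Meta -> Meta, writer required: geo aligns to geo
  int64 -> int64, writer optional: quantity aligns to quantity
  rating: no writer match
  string -> string, writer required: email aligns to email
  bytes -> bytes, writer optional: signature aligns to signature
  string -> string, writer required: notes aligns to notes
  float32 -> float32, writer required: geo.factor aligns to geo.factor
  int64 -> int64, writer required: geo.id aligns to geo.id
  => backward: COMPATIBLE
checking off the Invoice differences that do not matter here:
  added field rating to record Invoice: optional float32, tag 21 (in v2 it sits immediately before email) -> triggers nothing under Invoice's printed rules — same verdict
  field geo in record Invoice: required changed to optional -> affects forward compatibility only, which is not asked
  field id in record Meta: required changed to optional -> affects forward compatibility only, which is not asked

backward: COMPATIBLE []


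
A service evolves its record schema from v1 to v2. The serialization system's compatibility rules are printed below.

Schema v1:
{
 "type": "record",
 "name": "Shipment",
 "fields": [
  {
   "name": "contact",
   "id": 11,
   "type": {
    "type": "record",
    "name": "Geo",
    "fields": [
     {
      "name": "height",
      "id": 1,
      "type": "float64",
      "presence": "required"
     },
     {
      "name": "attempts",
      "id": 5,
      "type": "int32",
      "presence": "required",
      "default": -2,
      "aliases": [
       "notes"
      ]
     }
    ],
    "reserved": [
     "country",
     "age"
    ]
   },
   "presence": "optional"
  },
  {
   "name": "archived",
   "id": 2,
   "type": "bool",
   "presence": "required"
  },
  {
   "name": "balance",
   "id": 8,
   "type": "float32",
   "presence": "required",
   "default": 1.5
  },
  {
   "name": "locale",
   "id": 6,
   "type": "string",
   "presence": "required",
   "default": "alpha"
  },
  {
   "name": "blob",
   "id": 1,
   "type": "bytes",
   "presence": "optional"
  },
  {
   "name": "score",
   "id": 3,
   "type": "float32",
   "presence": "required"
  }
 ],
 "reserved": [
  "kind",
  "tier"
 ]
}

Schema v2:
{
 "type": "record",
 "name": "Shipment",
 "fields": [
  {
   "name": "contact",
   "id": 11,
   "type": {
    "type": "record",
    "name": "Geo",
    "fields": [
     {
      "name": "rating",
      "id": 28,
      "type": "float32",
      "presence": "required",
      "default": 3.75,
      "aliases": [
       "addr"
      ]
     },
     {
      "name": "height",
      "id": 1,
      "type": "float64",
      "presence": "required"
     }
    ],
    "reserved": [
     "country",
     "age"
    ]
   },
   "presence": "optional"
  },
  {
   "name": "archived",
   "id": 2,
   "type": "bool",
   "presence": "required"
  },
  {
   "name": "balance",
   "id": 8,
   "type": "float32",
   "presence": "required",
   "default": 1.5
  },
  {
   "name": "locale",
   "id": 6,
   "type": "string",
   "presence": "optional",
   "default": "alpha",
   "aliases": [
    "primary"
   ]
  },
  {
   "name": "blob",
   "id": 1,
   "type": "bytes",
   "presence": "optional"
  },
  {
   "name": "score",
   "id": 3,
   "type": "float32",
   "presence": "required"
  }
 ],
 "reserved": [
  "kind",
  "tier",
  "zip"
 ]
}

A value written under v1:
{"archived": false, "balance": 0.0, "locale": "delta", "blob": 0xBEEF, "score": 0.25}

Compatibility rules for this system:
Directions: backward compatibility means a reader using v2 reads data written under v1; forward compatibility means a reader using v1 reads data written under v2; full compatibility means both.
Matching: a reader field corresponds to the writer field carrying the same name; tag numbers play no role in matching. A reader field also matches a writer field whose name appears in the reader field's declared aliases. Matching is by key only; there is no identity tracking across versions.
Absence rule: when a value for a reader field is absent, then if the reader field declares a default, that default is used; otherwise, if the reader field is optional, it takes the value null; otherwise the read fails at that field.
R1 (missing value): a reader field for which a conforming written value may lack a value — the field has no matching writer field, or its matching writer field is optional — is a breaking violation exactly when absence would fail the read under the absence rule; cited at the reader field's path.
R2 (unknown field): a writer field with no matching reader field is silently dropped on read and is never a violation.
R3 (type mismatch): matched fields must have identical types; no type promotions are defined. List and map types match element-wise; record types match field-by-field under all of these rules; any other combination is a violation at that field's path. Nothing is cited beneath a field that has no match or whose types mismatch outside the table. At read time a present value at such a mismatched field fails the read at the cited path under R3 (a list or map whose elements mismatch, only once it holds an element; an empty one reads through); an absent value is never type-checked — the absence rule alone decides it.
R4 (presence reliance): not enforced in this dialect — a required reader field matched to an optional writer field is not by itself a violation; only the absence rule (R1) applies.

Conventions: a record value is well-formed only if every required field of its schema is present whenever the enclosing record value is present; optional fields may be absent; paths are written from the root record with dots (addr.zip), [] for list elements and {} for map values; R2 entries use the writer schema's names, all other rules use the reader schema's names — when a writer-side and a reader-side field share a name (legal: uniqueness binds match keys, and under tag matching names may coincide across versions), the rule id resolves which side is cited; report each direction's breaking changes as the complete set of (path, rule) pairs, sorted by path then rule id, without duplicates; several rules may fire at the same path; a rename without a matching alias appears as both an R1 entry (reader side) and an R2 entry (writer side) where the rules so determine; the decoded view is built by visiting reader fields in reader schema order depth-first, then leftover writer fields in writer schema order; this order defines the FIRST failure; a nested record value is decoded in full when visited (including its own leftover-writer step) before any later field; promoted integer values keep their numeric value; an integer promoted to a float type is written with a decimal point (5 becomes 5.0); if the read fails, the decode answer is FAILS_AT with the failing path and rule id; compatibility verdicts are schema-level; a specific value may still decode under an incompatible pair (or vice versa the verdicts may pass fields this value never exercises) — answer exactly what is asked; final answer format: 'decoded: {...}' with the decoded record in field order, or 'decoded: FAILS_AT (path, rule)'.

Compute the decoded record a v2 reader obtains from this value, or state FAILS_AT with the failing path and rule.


each type pair in Shipment: writer, then reader
migrating the Shipment value to v2:
  contact := null (not supplied -> null)
  archived := false
  balance := 0.0
  locale := "delta"
  blob := 0xBEEF
  score := 0.25
  => decoded: {"contact": null, "archived": false, "balance": 0.0, "locale": "delta", "blob": 0xBEEF, "score": 0.25}
ruling out the remaining Shipment differences:
  added field rating to record Geo: required float32, tag 28, default 3.75 (in v2 it sits immediately before height) -> inert under this dialect — no rule fires on Shipment and the result does not move
  removed field attempts from record Geo -> inert under this dialect — no rule fires on Shipment and the result does not move
  field locale in record Shipment: required changed to optional -> inert under this dialect — no rule fires on Shipment and the result does not move

decoded: {"contact": null, "archived": false, "balance": 0.0, "locale": "delta", "blob": 0xBEEF, "score": 0.25}
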